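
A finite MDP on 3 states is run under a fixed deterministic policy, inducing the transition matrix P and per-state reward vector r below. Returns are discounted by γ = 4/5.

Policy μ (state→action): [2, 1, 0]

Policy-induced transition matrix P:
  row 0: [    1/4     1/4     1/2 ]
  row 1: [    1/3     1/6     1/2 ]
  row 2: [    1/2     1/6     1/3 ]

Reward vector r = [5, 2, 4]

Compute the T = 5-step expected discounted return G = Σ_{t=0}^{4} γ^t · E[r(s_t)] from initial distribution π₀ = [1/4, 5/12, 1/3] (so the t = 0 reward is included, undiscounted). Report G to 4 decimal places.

t=0: π = [0.2500, 0.4167, 0.3333], E[r] = 3.4167, γ^t·E[r] = 3.416667, running G = 3.416667
t=1: π = [0.3681, 0.1875, 0.4444], E[r] = 3.9931, γ^t·E[r] = 3.194444, running G = 6.611111
t=2: π = [0.3767, 0.1973, 0.4259], E[r] = 3.9821, γ^t·E[r] = 2.548519, running G = 9.159630
t=3: π = [0.3729, 0.1981, 0.4290], E[r] = 3.9768, γ^t·E[r] = 2.036123, running G = 11.195753
t=4: π = [0.3738, 0.1977, 0.4285], E[r] = 3.9783, γ^t·E[r] = 1.629500, running G = 12.825253

G = 12.8253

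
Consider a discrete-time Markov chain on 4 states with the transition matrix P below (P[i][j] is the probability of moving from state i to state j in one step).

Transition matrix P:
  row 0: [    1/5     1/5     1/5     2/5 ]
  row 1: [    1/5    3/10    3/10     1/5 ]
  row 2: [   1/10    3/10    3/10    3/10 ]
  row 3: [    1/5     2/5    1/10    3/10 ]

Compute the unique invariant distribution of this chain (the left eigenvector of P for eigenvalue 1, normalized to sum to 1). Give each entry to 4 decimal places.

π = [0.1775, 0.3109, 0.2249, 0.2867]

Balance equations π_j = Σ_i π_i·P[i][j]:
  π_0 = 1/5·π_0 + 1/5·π_1 + 1/10·π_2 + 1/5·π_3
  π_1 = 1/5·π_0 + 3/10·π_1 + 3/10·π_2 + 2/5·π_3
  π_2 = 1/5·π_0 + 3/10·π_1 + 3/10·π_2 + 1/10·π_3
  normalize: π_0 + π_1 + π_2 + π_3 = 1
Solving the linear system gives exactly π = [161/907, 282/907, 204/907, 260/907].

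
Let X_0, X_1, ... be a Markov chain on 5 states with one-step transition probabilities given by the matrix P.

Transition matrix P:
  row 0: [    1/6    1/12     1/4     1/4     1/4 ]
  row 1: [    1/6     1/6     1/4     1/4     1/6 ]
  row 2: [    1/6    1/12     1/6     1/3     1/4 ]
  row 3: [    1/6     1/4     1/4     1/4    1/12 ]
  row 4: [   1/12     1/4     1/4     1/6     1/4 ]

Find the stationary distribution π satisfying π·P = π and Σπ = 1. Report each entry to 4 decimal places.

π = [0.1505, 0.1721, 0.2308, 0.2531, 0.1935]

Balance equations π_j = Σ_i π_i·P[i][j]:
  π_0 = 1/6·π_0 + 1/6·π_1 + 1/6·π_2 + 1/6·π_3 + 1/12·π_4
  π_1 = 1/12·π_0 + 1/6·π_1 + 1/12·π_2 + 1/4·π_3 + 1/4·π_4
  π_2 = 1/4·π_0 + 1/4·π_1 + 1/6·π_2 + 1/4·π_3 + 1/4·π_4
  π_3 = 1/4·π_0 + 1/4·π_1 + 1/3·π_2 + 1/4·π_3 + 1/6·π_4
  normalize: π_0 + π_1 + π_2 + π_3 + π_4 = 1
Solving the linear system gives exactly π = [775/5148, 443/2574, 3/13, 1303/5148, 83/429].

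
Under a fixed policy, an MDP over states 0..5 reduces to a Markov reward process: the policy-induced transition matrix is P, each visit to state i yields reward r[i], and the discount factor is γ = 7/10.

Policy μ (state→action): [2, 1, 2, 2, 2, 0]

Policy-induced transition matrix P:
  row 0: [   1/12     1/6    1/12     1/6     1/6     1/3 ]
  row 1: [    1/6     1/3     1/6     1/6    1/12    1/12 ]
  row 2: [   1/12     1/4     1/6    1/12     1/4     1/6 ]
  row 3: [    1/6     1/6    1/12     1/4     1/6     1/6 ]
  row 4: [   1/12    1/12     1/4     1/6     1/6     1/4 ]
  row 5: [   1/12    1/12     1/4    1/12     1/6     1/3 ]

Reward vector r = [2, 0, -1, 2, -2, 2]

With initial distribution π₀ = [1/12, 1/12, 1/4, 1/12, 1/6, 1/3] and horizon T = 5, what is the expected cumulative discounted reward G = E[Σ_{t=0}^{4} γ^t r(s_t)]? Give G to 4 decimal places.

G = 1.1425

t=0: π = [0.0833, 0.0833, 0.2500, 0.0833, 0.1667, 0.3333], E[r] = 0.4167, γ^t·E[r] = 0.416667, running G = 0.416667
t=1: π = [0.0972, 0.1597, 0.1944, 0.1250, 0.1806, 0.2431], E[r] = 0.3750, γ^t·E[r] = 0.262500, running G = 0.679167
t=2: π = [0.1071, 0.1742, 0.1834, 0.1406, 0.1696, 0.2251], E[r] = 0.4230, γ^t·E[r] = 0.207286, running G = 0.886453
t=3: π = [0.1096, 0.1781, 0.1789, 0.1443, 0.1674, 0.2216], E[r] = 0.4373, γ^t·E[r] = 0.149996, running G = 1.036449
t=4: π = [0.1102, 0.1788, 0.1779, 0.1453, 0.1667, 0.2210], E[r] = 0.4416, γ^t·E[r] = 0.106027, running G = 1.142476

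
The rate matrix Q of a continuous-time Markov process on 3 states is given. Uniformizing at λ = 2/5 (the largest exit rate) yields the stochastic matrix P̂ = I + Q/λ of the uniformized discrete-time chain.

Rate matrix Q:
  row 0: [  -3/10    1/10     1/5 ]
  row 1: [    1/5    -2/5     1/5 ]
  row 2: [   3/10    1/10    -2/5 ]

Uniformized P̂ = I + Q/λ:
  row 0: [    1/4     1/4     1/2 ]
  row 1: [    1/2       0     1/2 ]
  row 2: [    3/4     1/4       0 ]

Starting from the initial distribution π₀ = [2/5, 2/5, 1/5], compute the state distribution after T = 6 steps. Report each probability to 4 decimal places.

t=0: π = [0.4000, 0.4000, 0.2000]
t=1: π = [0.4500, 0.1500, 0.4000]
t=2: π = [0.4875, 0.2125, 0.3000]
t=3: π = [0.4531, 0.1969, 0.3500]
t=4: π = [0.4742, 0.2008, 0.3250]
t=5: π = [0.4627, 0.1998, 0.3375]
t=6: π = [0.4687, 0.2000, 0.3313]

π = [0.4687, 0.2000, 0.3313]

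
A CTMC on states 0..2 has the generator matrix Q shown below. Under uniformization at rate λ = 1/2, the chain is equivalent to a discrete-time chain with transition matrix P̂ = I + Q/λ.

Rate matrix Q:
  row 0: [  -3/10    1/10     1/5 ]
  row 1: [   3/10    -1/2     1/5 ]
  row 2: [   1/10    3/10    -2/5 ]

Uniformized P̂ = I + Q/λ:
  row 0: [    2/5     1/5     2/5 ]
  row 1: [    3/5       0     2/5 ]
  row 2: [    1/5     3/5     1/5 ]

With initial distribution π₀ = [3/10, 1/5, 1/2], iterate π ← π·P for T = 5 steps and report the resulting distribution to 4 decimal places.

t=0: π = [0.3000, 0.2000, 0.5000]
t=1: π = [0.3400, 0.3600, 0.3000]
t=2: π = [0.4120, 0.2480, 0.3400]
t=3: π = [0.3816, 0.2864, 0.3320]
t=4: π = [0.3909, 0.2755, 0.3336]
t=5: π = [0.3884, 0.2783, 0.3333]

π = [0.3884, 0.2783, 0.3333]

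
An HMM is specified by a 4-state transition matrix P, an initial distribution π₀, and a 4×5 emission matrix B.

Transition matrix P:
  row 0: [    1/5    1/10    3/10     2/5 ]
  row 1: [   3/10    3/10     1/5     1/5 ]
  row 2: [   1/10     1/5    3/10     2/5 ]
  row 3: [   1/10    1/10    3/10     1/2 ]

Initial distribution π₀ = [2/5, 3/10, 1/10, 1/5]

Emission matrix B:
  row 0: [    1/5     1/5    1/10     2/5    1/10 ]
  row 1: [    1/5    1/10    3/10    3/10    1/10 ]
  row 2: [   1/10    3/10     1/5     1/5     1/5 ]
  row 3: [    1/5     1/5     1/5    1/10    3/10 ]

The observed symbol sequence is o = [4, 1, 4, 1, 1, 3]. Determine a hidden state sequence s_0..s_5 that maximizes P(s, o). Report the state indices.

t=0: δ = [4.000e-02, 3.000e-02, 2.000e-02, 6.000e-02]  (obs o_0=4)
t=1: δ = [1.800e-03, 9.000e-04, 5.400e-03, 6.000e-03]  ψ = [1, 1, 3, 3]  (obs o_1=1)
t=2: δ = [6.000e-05, 1.080e-04, 3.600e-04, 9.000e-04]  ψ = [3, 2, 3, 3]  (obs o_2=4)
t=3: δ = [1.800e-05, 9.000e-06, 8.100e-05, 9.000e-05]  ψ = [3, 3, 3, 3]  (obs o_3=1)
t=4: δ = [1.800e-06, 1.620e-06, 8.100e-06, 9.000e-06]  ψ = [3, 2, 3, 3]  (obs o_4=1)
t=5: δ = [3.600e-07, 4.860e-07, 5.400e-07, 4.500e-07]  ψ = [3, 2, 3, 3]  (obs o_5=3)
backtrack: best end state = 2; path = [3, 3, 3, 3, 3, 2]

path = [3, 3, 3, 3, 3, 2]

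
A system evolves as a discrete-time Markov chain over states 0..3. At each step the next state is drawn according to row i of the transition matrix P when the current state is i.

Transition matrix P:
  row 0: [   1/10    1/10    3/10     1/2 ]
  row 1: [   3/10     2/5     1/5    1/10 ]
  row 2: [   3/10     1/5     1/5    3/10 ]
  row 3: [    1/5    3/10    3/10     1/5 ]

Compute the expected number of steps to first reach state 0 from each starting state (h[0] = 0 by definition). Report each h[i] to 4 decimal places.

h = [0.0000, 3.5200, 3.6000, 3.9200]

First-step conditioning: h[0] = 0; for i ≠ 0, h[i] = 1 + Σ_k P[i][k]·h[k].
  h[1] = 1 + 2/5·h[1] + 1/5·h[2] + 1/10·h[3]
  h[2] = 1 + 1/5·h[1] + 1/5·h[2] + 3/10·h[3]
  h[3] = 1 + 3/10·h[1] + 3/10·h[2] + 1/5·h[3]
Solving the 3×3 linear system over states ≠ 0 gives exactly h = [0, 88/25, 18/5, 98/25] (h[0] = 0 is the target).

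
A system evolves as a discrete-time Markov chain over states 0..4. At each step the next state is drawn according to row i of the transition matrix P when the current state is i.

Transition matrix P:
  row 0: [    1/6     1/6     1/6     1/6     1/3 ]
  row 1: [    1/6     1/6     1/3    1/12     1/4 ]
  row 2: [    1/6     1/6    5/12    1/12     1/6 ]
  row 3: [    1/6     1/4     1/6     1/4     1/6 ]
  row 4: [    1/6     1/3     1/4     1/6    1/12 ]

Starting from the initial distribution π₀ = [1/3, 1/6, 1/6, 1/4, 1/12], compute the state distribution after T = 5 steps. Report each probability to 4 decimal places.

t=0: π = [0.3333, 0.1667, 0.1667, 0.2500, 0.0833]
t=1: π = [0.1667, 0.2014, 0.2431, 0.1597, 0.2292]
t=2: π = [0.1667, 0.2182, 0.2801, 0.1429, 0.1921]
t=3: π = [0.1667, 0.2106, 0.2891, 0.1371, 0.1966]
t=4: π = [0.1667, 0.2109, 0.2904, 0.1364, 0.1956]
t=5: π = [0.1667, 0.2106, 0.2907, 0.1363, 0.1957]

π = [0.1667, 0.2106, 0.2907, 0.1363, 0.1957]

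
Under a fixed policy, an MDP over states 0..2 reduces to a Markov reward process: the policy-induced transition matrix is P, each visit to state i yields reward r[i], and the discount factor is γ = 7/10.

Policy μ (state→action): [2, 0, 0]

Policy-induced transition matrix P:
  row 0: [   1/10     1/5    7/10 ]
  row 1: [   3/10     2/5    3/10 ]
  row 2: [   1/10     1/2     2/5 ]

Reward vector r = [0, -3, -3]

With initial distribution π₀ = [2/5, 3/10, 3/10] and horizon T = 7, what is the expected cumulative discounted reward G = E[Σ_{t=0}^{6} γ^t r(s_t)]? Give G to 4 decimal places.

G = -6.9161

t=0: π = [0.4000, 0.3000, 0.3000], E[r] = -1.8000, γ^t·E[r] = -1.800000, running G = -1.800000
t=1: π = [0.1600, 0.3500, 0.4900], E[r] = -2.5200, γ^t·E[r] = -1.764000, running G = -3.564000
t=2: π = [0.1700, 0.4170, 0.4130], E[r] = -2.4900, γ^t·E[r] = -1.220100, running G = -4.784100
t=3: π = [0.1834, 0.4073, 0.4093], E[r] = -2.4498, γ^t·E[r] = -0.840281, running G = -5.624381
t=4: π = [0.1815, 0.4043, 0.4143], E[r] = -2.4556, γ^t·E[r] = -0.589594, running G = -6.213976
t=5: π = [0.1809, 0.4051, 0.4140], E[r] = -2.4575, γ^t·E[r] = -0.413024, running G = -6.626999
t=6: π = [0.1810, 0.4052, 0.4137], E[r] = -2.4569, γ^t·E[r] = -0.289054, running G = -6.916053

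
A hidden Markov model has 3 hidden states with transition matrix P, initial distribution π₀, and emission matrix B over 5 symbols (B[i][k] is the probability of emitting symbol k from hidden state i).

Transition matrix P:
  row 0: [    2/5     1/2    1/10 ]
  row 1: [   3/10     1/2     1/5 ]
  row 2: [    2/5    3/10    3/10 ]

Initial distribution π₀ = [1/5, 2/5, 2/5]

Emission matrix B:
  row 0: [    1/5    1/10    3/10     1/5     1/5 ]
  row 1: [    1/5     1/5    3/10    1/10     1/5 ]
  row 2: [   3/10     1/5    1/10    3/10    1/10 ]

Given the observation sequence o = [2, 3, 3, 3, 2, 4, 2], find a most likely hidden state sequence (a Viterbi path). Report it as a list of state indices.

t=0: δ = [6.000e-02, 1.200e-01, 4.000e-02]  (obs o_0=2)
t=1: δ = [7.200e-03, 6.000e-03, 7.200e-03]  ψ = [1, 1, 1]  (obs o_1=3)
t=2: δ = [5.760e-04, 3.600e-04, 6.480e-04]  ψ = [0, 0, 2]  (obs o_2=3)
t=3: δ = [5.184e-05, 2.880e-05, 5.832e-05]  ψ = [2, 0, 2]  (obs o_3=3)
t=4: δ = [6.998e-06, 7.776e-06, 1.750e-06]  ψ = [2, 0, 2]  (obs o_4=2)
t=5: δ = [5.599e-07, 7.776e-07, 1.555e-07]  ψ = [0, 1, 1]  (obs o_5=4)
t=6: δ = [6.998e-08, 1.166e-07, 1.555e-08]  ψ = [1, 1, 1]  (obs o_6=2)
backtrack: best end state = 1; path = [1, 2, 2, 0, 1, 1, 1]

path = [1, 2, 2, 0, 1, 1, 1]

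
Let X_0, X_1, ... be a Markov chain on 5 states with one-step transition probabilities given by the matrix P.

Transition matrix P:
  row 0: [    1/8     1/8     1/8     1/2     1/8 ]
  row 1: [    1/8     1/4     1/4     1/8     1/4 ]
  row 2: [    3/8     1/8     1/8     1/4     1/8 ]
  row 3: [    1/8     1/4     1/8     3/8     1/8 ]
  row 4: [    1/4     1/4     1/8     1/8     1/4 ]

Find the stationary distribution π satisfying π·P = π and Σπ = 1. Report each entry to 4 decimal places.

π = [0.1843, 0.2081, 0.1510, 0.2840, 0.1726]

Balance equations π_j = Σ_i π_i·P[i][j]:
  π_0 = 1/8·π_0 + 1/8·π_1 + 3/8·π_2 + 1/8·π_3 + 1/4·π_4
  π_1 = 1/8·π_0 + 1/4·π_1 + 1/8·π_2 + 1/4·π_3 + 1/4·π_4
  π_2 = 1/8·π_0 + 1/4·π_1 + 1/8·π_2 + 1/8·π_3 + 1/8·π_4
  π_3 = 1/2·π_0 + 1/8·π_1 + 1/4·π_2 + 3/8·π_3 + 1/8·π_4
  normalize: π_0 + π_1 + π_2 + π_3 + π_4 = 1
Solving the linear system gives exactly π = [675/3662, 381/1831, 553/3662, 520/1831, 316/1831].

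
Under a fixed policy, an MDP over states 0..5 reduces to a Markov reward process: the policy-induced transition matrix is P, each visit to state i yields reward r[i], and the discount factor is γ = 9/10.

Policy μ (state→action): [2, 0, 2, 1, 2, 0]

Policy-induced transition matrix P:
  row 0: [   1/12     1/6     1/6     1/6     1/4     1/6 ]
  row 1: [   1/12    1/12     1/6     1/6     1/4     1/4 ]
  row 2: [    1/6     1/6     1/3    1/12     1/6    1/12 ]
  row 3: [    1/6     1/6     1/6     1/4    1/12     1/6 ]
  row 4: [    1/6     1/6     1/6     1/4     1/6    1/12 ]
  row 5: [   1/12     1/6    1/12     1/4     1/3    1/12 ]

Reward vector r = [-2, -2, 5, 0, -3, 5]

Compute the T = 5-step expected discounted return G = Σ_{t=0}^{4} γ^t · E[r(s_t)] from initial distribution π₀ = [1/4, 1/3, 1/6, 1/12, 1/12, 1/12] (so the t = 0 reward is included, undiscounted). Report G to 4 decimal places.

G = 1.3262

t=0: π = [0.2500, 0.3333, 0.1667, 0.0833, 0.0833, 0.0833], E[r] = -0.1667, γ^t·E[r] = -0.166667, running G = -0.166667
t=1: π = [0.1111, 0.1389, 0.1875, 0.1736, 0.2222, 0.1667], E[r] = 0.6042, γ^t·E[r] = 0.543750, running G = 0.377083
t=2: π = [0.1319, 0.1551, 0.1840, 0.1979, 0.2008, 0.1302], E[r] = 0.3947, γ^t·E[r] = 0.319688, running G = 0.696771
t=3: π = [0.1319, 0.1537, 0.1865, 0.1954, 0.1958, 0.1367], E[r] = 0.4571, γ^t·E[r] = 0.333246, running G = 1.030017
t=4: π = [0.1315, 0.1539, 0.1864, 0.1951, 0.1970, 0.1362], E[r] = 0.4514, γ^t·E[r] = 0.296167, running G = 1.326184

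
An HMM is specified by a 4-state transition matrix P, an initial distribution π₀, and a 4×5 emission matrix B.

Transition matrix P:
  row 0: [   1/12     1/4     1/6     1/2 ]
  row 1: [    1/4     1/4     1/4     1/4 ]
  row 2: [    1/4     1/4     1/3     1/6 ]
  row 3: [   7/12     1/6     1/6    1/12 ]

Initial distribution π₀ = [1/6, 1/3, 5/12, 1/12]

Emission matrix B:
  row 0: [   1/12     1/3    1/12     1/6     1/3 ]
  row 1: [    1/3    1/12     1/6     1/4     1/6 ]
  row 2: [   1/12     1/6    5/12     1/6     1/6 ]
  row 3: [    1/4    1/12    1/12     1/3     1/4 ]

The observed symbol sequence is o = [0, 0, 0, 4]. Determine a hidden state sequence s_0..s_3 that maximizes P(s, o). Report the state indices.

path = [1, 1, 3, 0]

t=0: δ = [1.389e-02, 1.111e-01, 3.472e-02, 2.083e-02]  (obs o_0=0)
t=1: δ = [2.315e-03, 9.259e-03, 2.315e-03, 6.944e-03]  ψ = [1, 1, 1, 1]  (obs o_1=0)
t=2: δ = [3.376e-04, 7.716e-04, 1.929e-04, 5.787e-04]  ψ = [3, 1, 1, 1]  (obs o_2=0)
t=3: δ = [1.125e-04, 3.215e-05, 3.215e-05, 4.823e-05]  ψ = [3, 1, 1, 1]  (obs o_3=4)
backtrack: best end state = 0; path = [1, 1, 3, 0]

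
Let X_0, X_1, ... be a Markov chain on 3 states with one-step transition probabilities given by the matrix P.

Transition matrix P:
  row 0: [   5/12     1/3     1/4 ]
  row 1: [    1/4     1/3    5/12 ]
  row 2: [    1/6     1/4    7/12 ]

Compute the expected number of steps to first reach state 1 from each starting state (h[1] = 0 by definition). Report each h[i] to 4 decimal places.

h = [3.3103, 0.0000, 3.7241]

First-step conditioning: h[1] = 0; for i ≠ 1, h[i] = 1 + Σ_k P[i][k]·h[k].
  h[0] = 1 + 5/12·h[0] + 1/4·h[2]
  h[2] = 1 + 1/6·h[0] + 7/12·h[2]
Solving the 2×2 linear system over states ≠ 1 gives exactly h = [96/29, 0, 108/29] (h[1] = 0 is the target).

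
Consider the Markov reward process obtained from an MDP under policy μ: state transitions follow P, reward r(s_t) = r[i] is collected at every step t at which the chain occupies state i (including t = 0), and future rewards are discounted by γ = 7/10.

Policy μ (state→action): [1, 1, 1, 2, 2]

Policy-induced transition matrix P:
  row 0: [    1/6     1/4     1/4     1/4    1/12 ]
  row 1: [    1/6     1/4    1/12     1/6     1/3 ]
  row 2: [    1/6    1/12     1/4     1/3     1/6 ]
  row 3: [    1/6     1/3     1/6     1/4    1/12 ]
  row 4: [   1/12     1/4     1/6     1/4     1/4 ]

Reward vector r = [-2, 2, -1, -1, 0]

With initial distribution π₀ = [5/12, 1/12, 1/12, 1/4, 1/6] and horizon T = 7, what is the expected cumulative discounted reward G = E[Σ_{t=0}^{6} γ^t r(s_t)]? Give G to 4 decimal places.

t=0: π = [0.4167, 0.0833, 0.0833, 0.2500, 0.1667], E[r] = -1.0000, γ^t·E[r] = -1.000000, running G = -1.000000
t=1: π = [0.1528, 0.2569, 0.2014, 0.2500, 0.1389], E[r] = -0.2431, γ^t·E[r] = -0.170139, running G = -1.170139
t=2: π = [0.1551, 0.2373, 0.1748, 0.2454, 0.1875], E[r] = -0.2558, γ^t·E[r] = -0.125336, running G = -1.295475
t=3: π = [0.1510, 0.2413, 0.1744, 0.2448, 0.1885], E[r] = -0.2386, γ^t·E[r] = -0.081846, running G = -1.377321
t=4: π = [0.1510, 0.2413, 0.1737, 0.2444, 0.1896], E[r] = -0.2373, γ^t·E[r] = -0.056987, running G = -1.434308
t=5: π = [0.1509, 0.2414, 0.1736, 0.2444, 0.1897], E[r] = -0.2369, γ^t·E[r] = -0.039809, running G = -1.474117
t=6: π = [0.1509, 0.2414, 0.1736, 0.2443, 0.1898], E[r] = -0.2368, γ^t·E[r] = -0.027858, running G = -1.501975

G = -1.5020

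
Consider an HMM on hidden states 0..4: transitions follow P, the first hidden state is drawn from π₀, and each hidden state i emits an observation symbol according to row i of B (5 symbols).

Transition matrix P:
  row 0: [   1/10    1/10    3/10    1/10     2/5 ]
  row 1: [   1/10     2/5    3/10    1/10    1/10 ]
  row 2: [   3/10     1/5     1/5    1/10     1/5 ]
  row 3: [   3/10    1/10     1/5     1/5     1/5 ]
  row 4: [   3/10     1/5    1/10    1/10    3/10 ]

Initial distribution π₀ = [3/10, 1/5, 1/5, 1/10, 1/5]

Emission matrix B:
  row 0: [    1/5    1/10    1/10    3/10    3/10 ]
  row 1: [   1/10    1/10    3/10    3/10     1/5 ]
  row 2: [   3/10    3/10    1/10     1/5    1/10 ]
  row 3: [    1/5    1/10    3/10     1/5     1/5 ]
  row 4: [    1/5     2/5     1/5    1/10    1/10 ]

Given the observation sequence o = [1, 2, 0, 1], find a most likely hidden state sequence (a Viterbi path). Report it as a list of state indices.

path = [4, 4, 0, 4]

t=0: δ = [3.000e-02, 2.000e-02, 6.000e-02, 1.000e-02, 8.000e-02]  (obs o_0=1)
t=1: δ = [2.400e-03, 4.800e-03, 1.200e-03, 2.400e-03, 4.800e-03]  ψ = [4, 4, 2, 4, 4]  (obs o_1=2)
t=2: δ = [2.880e-04, 1.920e-04, 4.320e-04, 9.600e-05, 2.880e-04]  ψ = [4, 1, 1, 1, 4]  (obs o_2=0)
t=3: δ = [1.296e-05, 8.640e-06, 2.592e-05, 4.320e-06, 4.608e-05]  ψ = [2, 2, 0, 2, 0]  (obs o_3=1)
backtrack: best end state = 4; path = [4, 4, 0, 4]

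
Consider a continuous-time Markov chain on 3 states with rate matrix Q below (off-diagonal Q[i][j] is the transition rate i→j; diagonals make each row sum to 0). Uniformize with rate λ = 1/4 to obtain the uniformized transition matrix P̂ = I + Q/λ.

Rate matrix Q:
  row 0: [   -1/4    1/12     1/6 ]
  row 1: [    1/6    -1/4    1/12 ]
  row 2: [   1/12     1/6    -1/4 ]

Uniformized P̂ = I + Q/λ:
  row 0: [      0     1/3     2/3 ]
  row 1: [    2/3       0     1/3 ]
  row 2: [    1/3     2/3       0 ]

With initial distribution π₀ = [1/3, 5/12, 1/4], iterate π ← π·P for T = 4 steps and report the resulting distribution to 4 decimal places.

π = [0.3241, 0.3333, 0.3426]

t=0: π = [0.3333, 0.4167, 0.2500]
t=1: π = [0.3611, 0.2778, 0.3611]
t=2: π = [0.3056, 0.3611, 0.3333]
t=3: π = [0.3519, 0.3241, 0.3241]
t=4: π = [0.3241, 0.3333, 0.3426]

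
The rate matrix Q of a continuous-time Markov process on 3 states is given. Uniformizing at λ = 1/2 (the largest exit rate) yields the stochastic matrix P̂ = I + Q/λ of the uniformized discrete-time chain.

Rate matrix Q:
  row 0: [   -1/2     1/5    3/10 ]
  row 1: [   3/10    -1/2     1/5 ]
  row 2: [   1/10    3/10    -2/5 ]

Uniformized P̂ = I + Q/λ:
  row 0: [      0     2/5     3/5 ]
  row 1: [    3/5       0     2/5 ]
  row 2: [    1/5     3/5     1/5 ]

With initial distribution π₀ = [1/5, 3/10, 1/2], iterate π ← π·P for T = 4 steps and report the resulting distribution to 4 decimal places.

t=0: π = [0.2000, 0.3000, 0.5000]
t=1: π = [0.2800, 0.3800, 0.3400]
t=2: π = [0.2960, 0.3160, 0.3880]
t=3: π = [0.2672, 0.3512, 0.3816]
t=4: π = [0.2870, 0.3358, 0.3771]

π = [0.2870, 0.3358, 0.3771]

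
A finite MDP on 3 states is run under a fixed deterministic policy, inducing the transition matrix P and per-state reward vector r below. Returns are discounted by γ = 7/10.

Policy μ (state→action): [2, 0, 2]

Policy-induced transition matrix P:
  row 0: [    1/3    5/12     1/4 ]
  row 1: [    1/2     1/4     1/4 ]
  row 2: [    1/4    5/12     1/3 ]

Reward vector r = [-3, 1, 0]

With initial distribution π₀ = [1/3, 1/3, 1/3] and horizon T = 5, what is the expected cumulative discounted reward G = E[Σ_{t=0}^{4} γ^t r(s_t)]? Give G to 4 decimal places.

G = -1.9810

t=0: π = [0.3333, 0.3333, 0.3333], E[r] = -0.6667, γ^t·E[r] = -0.666667, running G = -0.666667
t=1: π = [0.3611, 0.3611, 0.2778], E[r] = -0.7222, γ^t·E[r] = -0.505556, running G = -1.172222
t=2: π = [0.3704, 0.3565, 0.2731], E[r] = -0.7546, γ^t·E[r] = -0.369769, running G = -1.541991
t=3: π = [0.3700, 0.3573, 0.2728], E[r] = -0.7527, γ^t·E[r] = -0.258176, running G = -1.800167
t=4: π = [0.3701, 0.3571, 0.2727], E[r] = -0.7533, γ^t·E[r] = -0.180870, running G = -1.981037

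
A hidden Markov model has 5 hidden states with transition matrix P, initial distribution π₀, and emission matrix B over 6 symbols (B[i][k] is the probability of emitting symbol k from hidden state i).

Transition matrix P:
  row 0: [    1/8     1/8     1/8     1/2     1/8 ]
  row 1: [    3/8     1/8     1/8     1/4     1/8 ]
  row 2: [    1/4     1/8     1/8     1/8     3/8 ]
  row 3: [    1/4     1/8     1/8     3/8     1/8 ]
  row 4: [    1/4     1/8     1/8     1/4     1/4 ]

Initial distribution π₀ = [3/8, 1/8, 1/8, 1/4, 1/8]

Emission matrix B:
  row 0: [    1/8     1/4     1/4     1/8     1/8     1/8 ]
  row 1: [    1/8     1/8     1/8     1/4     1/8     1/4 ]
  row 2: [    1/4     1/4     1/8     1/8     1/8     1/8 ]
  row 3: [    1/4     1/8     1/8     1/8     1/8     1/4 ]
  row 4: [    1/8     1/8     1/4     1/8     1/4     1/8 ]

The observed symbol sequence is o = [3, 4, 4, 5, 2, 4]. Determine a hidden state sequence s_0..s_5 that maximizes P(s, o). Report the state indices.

t=0: δ = [4.688e-02, 3.125e-02, 1.562e-02, 3.125e-02, 1.562e-02]  (obs o_0=3)
t=1: δ = [1.465e-03, 7.324e-04, 7.324e-04, 2.930e-03, 1.465e-03]  ψ = [1, 0, 0, 0, 0]  (obs o_1=4)
t=2: δ = [9.155e-05, 4.578e-05, 4.578e-05, 1.373e-04, 9.155e-05]  ψ = [3, 3, 3, 3, 3]  (obs o_2=4)
t=3: δ = [4.292e-06, 4.292e-06, 2.146e-06, 1.287e-05, 2.861e-06]  ψ = [3, 3, 3, 3, 4]  (obs o_3=5)
t=4: δ = [8.047e-07, 2.012e-07, 2.012e-07, 6.035e-07, 4.023e-07]  ψ = [3, 3, 3, 3, 3]  (obs o_4=2)
t=5: δ = [1.886e-08, 1.257e-08, 1.257e-08, 5.029e-08, 2.515e-08]  ψ = [3, 0, 0, 0, 0]  (obs o_5=4)
backtrack: best end state = 3; path = [0, 3, 3, 3, 0, 3]

path = [0, 3, 3, 3, 0, 3]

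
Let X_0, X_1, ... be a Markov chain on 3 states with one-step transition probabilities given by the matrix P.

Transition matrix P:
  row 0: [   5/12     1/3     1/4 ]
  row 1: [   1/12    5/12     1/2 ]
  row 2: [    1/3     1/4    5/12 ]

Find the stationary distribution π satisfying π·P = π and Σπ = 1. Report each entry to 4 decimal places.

π = [0.2743, 0.3274, 0.3982]

Balance equations π_j = Σ_i π_i·P[i][j]:
  π_0 = 5/12·π_0 + 1/12·π_1 + 1/3·π_2
  π_1 = 1/3·π_0 + 5/12·π_1 + 1/4·π_2
  normalize: π_0 + π_1 + π_2 = 1
Solving the linear system gives exactly π = [31/113, 37/113, 45/113].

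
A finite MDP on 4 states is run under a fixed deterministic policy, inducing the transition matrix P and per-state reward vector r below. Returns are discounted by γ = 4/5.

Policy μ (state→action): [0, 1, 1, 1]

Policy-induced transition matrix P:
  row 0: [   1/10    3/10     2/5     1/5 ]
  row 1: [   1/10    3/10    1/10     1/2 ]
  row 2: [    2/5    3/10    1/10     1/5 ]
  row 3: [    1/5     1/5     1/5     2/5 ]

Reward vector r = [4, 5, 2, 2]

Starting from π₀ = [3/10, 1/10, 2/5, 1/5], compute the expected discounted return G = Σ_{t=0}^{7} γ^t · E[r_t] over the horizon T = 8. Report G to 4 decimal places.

G = 13.0798

t=0: π = [0.3000, 0.1000, 0.4000, 0.2000], E[r] = 2.9000, γ^t·E[r] = 2.900000, running G = 2.900000
t=1: π = [0.2400, 0.2800, 0.2100, 0.2700], E[r] = 3.3200, γ^t·E[r] = 2.656000, running G = 5.556000
t=2: π = [0.1900, 0.2730, 0.1990, 0.3380], E[r] = 3.1990, γ^t·E[r] = 2.047360, running G = 7.603360
t=3: π = [0.1935, 0.2662, 0.1908, 0.3495], E[r] = 3.1856, γ^t·E[r] = 1.631027, running G = 9.234387
t=4: π = [0.1922, 0.2651, 0.1930, 0.3498], E[r] = 3.1795, γ^t·E[r] = 1.302335, running G = 10.536723
t=5: π = [0.1929, 0.2650, 0.1926, 0.3495], E[r] = 3.1808, γ^t·E[r] = 1.042292, running G = 11.579015
t=6: π = [0.1927, 0.2651, 0.1928, 0.3494], E[r] = 3.1806, γ^t·E[r] = 0.833784, running G = 12.412799
t=7: π = [0.1928, 0.2651, 0.1928, 0.3494], E[r] = 3.1807, γ^t·E[r] = 0.667051, running G = 13.079850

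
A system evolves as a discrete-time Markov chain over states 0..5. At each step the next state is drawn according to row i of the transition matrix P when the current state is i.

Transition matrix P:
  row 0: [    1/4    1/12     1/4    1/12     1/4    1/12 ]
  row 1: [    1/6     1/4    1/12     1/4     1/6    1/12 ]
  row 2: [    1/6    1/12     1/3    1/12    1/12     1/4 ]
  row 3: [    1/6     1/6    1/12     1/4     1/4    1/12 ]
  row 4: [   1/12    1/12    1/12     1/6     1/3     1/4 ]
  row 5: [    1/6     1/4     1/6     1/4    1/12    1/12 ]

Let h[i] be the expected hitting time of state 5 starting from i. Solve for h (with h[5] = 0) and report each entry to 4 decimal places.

h = [6.5742, 6.9238, 5.5587, 6.8122, 5.5851, 0.0000]

First-step conditioning: h[5] = 0; for i ≠ 5, h[i] = 1 + Σ_k P[i][k]·h[k].
  h[0] = 1 + 1/4·h[0] + 1/12·h[1] + 1/4·h[2] + 1/12·h[3] + 1/4·h[4]
  h[1] = 1 + 1/6·h[0] + 1/4·h[1] + 1/12·h[2] + 1/4·h[3] + 1/6·h[4]
  h[2] = 1 + 1/6·h[0] + 1/12·h[1] + 1/3·h[2] + 1/12·h[3] + 1/12·h[4]
  h[3] = 1 + 1/6·h[0] + 1/6·h[1] + 1/12·h[2] + 1/4·h[3] + 1/4·h[4]
  h[4] = 1 + 1/12·h[0] + 1/12·h[1] + 1/12·h[2] + 1/6·h[3] + 1/3·h[4]
Solving the 5×5 linear system over states ≠ 5 gives exactly h = [137196/20869, 144492/20869, 116004/20869, 142164/20869, 116556/20869, 0] (h[5] = 0 is the target).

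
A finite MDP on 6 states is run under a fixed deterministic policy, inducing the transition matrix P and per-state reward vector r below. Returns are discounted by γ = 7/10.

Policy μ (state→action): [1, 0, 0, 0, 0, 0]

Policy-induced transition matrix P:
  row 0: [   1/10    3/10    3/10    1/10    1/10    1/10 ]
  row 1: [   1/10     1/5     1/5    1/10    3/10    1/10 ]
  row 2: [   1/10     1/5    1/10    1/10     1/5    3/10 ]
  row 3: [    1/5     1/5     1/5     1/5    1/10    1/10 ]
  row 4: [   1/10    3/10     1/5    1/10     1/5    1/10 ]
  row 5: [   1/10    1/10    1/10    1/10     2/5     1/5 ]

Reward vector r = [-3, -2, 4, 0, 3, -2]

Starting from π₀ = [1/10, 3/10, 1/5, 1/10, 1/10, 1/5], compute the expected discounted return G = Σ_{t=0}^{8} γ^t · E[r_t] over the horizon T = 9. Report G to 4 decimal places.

t=0: π = [0.1000, 0.3000, 0.2000, 0.1000, 0.1000, 0.2000], E[r] = -0.2000, γ^t·E[r] = -0.200000, running G = -0.200000
t=1: π = [0.1100, 0.2000, 0.1700, 0.1100, 0.2500, 0.1600], E[r] = 0.3800, γ^t·E[r] = 0.266000, running G = 0.066000
t=2: π = [0.1110, 0.2200, 0.1780, 0.1110, 0.2300, 0.1500], E[r] = 0.3290, γ^t·E[r] = 0.161210, running G = 0.227210
t=3: π = [0.1111, 0.2191, 0.1783, 0.1111, 0.2298, 0.1506], E[r] = 0.3299, γ^t·E[r] = 0.113156, running G = 0.340366
t=4: π = [0.1111, 0.2190, 0.1782, 0.1111, 0.2298, 0.1507], E[r] = 0.3295, γ^t·E[r] = 0.079108, running G = 0.419474
t=5: π = [0.1111, 0.2190, 0.1782, 0.1111, 0.2298, 0.1507], E[r] = 0.3295, γ^t·E[r] = 0.055385, running G = 0.474859
t=6: π = [0.1111, 0.2190, 0.1782, 0.1111, 0.2298, 0.1507], E[r] = 0.3295, γ^t·E[r] = 0.038769, running G = 0.513629
t=7: π = [0.1111, 0.2190, 0.1782, 0.1111, 0.2298, 0.1507], E[r] = 0.3295, γ^t·E[r] = 0.027138, running G = 0.540767
t=8: π = [0.1111, 0.2190, 0.1782, 0.1111, 0.2298, 0.1507], E[r] = 0.3295, γ^t·E[r] = 0.018997, running G = 0.559764

G = 0.5598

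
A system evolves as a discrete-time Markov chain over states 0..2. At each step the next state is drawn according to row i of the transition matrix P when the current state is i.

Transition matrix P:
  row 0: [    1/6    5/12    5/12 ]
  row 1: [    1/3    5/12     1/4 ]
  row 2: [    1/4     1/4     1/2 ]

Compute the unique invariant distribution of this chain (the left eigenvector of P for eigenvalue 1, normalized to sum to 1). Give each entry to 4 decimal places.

π = [0.2578, 0.3516, 0.3906]

Balance equations π_j = Σ_i π_i·P[i][j]:
  π_0 = 1/6·π_0 + 1/3·π_1 + 1/4·π_2
  π_1 = 5/12·π_0 + 5/12·π_1 + 1/4·π_2
  normalize: π_0 + π_1 + π_2 = 1
Solving the linear system gives exactly π = [33/128, 45/128, 25/64].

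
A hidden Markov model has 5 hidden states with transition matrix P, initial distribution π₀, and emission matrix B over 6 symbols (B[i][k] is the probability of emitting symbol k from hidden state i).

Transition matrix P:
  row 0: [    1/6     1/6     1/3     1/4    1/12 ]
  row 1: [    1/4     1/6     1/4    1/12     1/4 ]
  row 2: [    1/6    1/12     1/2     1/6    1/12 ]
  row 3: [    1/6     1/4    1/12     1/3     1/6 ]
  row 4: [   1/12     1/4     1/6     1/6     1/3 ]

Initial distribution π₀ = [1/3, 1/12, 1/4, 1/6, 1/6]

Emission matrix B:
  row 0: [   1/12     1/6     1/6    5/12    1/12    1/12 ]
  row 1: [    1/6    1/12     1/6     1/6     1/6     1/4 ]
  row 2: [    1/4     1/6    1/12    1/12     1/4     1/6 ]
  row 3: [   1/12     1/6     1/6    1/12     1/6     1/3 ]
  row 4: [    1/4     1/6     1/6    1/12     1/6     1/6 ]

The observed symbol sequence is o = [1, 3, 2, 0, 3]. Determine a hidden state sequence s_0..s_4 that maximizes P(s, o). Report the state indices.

t=0: δ = [5.556e-02, 6.944e-03, 4.167e-02, 2.778e-02, 2.778e-02]  (obs o_0=1)
t=1: δ = [3.858e-03, 1.543e-03, 1.736e-03, 1.157e-03, 7.716e-04]  ψ = [0, 0, 2, 0, 4]  (obs o_1=3)
t=2: δ = [1.072e-04, 1.072e-04, 1.072e-04, 1.608e-04, 6.430e-05]  ψ = [0, 0, 0, 0, 1]  (obs o_2=2)
t=3: δ = [2.233e-06, 6.698e-06, 1.340e-05, 4.465e-06, 6.698e-06]  ψ = [1, 3, 2, 3, 1]  (obs o_3=0)
t=4: δ = [9.303e-07, 2.791e-07, 5.582e-07, 1.861e-07, 1.861e-07]  ψ = [2, 4, 2, 2, 4]  (obs o_4=3)
backtrack: best end state = 0; path = [0, 0, 2, 2, 0]

path = [0, 0, 2, 2, 0]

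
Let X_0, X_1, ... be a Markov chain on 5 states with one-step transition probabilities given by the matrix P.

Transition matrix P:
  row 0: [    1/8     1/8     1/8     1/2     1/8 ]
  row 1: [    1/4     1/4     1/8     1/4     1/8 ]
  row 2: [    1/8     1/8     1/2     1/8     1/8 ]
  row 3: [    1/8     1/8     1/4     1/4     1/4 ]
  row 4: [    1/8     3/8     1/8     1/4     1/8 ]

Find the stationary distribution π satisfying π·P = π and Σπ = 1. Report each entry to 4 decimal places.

π = [0.1485, 0.1877, 0.2511, 0.2557, 0.1570]

Balance equations π_j = Σ_i π_i·P[i][j]:
  π_0 = 1/8·π_0 + 1/4·π_1 + 1/8·π_2 + 1/8·π_3 + 1/8·π_4
  π_1 = 1/8·π_0 + 1/4·π_1 + 1/8·π_2 + 1/8·π_3 + 3/8·π_4
  π_2 = 1/8·π_0 + 1/8·π_1 + 1/2·π_2 + 1/4·π_3 + 1/8·π_4
  π_3 = 1/2·π_0 + 1/4·π_1 + 1/8·π_2 + 1/4·π_3 + 1/4·π_4
  normalize: π_0 + π_1 + π_2 + π_3 + π_4 = 1
Solving the linear system gives exactly π = [227/1529, 287/1529, 384/1529, 391/1529, 240/1529].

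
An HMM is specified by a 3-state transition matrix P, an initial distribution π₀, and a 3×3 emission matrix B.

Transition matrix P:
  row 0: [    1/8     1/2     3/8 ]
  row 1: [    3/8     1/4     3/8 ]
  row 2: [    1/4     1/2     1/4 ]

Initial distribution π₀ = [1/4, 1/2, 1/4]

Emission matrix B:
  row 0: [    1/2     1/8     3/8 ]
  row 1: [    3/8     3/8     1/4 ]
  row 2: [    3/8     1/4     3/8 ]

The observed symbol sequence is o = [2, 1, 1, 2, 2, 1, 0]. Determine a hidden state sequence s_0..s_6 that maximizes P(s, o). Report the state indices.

path = [1, 2, 1, 0, 2, 1, 0]

t=0: δ = [9.375e-02, 1.250e-01, 9.375e-02]  (obs o_0=2)
t=1: δ = [5.859e-03, 1.758e-02, 1.172e-02]  ψ = [1, 0, 1]  (obs o_1=1)
t=2: δ = [8.240e-04, 2.197e-03, 1.648e-03]  ψ = [1, 2, 1]  (obs o_2=1)
t=3: δ = [3.090e-04, 2.060e-04, 3.090e-04]  ψ = [1, 2, 1]  (obs o_3=2)
t=4: δ = [2.897e-05, 3.862e-05, 4.345e-05]  ψ = [1, 0, 0]  (obs o_4=2)
t=5: δ = [1.810e-06, 8.147e-06, 3.621e-06]  ψ = [1, 2, 1]  (obs o_5=1)
t=6: δ = [1.528e-06, 7.638e-07, 1.146e-06]  ψ = [1, 1, 1]  (obs o_6=0)
backtrack: best end state = 0; path = [1, 2, 1, 0, 2, 1, 0]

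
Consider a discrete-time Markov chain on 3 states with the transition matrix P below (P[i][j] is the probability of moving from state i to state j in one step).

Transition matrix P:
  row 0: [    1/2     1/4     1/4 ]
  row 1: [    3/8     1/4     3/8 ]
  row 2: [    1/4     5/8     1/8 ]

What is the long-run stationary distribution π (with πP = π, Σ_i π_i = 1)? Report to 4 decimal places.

Balance equations π_j = Σ_i π_i·P[i][j]:
  π_0 = 1/2·π_0 + 3/8·π_1 + 1/4·π_2
  π_1 = 1/4·π_0 + 1/4·π_1 + 5/8·π_2
  normalize: π_0 + π_1 + π_2 = 1
Solving the linear system gives exactly π = [9/23, 8/23, 6/23].

π = [0.3913, 0.3478, 0.2609]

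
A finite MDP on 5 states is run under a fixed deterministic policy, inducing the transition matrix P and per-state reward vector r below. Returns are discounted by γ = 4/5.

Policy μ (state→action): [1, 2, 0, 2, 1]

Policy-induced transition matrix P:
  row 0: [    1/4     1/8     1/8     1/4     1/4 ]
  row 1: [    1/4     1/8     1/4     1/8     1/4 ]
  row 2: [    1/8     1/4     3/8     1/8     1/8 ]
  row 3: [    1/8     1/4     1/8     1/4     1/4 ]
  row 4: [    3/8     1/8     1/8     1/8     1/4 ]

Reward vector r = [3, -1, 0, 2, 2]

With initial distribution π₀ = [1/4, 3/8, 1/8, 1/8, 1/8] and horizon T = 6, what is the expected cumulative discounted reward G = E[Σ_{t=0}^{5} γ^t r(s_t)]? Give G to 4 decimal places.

t=0: π = [0.2500, 0.3750, 0.1250, 0.1250, 0.1250], E[r] = 0.8750, γ^t·E[r] = 0.875000, running G = 0.875000
t=1: π = [0.2344, 0.1563, 0.2031, 0.1719, 0.2344], E[r] = 1.3594, γ^t·E[r] = 1.087500, running G = 1.962500
t=2: π = [0.2324, 0.1719, 0.1953, 0.1758, 0.2246], E[r] = 1.3262, γ^t·E[r] = 0.848750, running G = 2.811250
t=3: π = [0.2317, 0.1714, 0.1953, 0.1760, 0.2256], E[r] = 1.3269, γ^t·E[r] = 0.679375, running G = 3.490625
t=4: π = [0.2318, 0.1714, 0.1953, 0.1760, 0.2256], E[r] = 1.3270, γ^t·E[r] = 0.543550, running G = 4.034175
t=5: π = [0.2318, 0.1714, 0.1952, 0.1760, 0.2256], E[r] = 1.3271, γ^t·E[r] = 0.434868, running G = 4.469043

G = 4.4690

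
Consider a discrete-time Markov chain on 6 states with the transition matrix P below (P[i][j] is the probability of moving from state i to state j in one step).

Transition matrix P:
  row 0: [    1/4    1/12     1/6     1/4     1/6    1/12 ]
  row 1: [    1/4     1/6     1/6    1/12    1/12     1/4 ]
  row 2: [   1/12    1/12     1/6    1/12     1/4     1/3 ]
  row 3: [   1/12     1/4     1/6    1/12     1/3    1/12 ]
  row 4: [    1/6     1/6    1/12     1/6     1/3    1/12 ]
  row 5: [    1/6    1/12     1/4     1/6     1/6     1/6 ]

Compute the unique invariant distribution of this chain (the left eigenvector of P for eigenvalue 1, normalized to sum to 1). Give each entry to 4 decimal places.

π = [0.1667, 0.1380, 0.1607, 0.1437, 0.2310, 0.1598]

Balance equations π_j = Σ_i π_i·P[i][j]:
  π_0 = 1/4·π_0 + 1/4·π_1 + 1/12·π_2 + 1/12·π_3 + 1/6·π_4 + 1/6·π_5
  π_1 = 1/12·π_0 + 1/6·π_1 + 1/12·π_2 + 1/4·π_3 + 1/6·π_4 + 1/12·π_5
  π_2 = 1/6·π_0 + 1/6·π_1 + 1/6·π_2 + 1/6·π_3 + 1/12·π_4 + 1/4·π_5
  π_3 = 1/4·π_0 + 1/12·π_1 + 1/12·π_2 + 1/12·π_3 + 1/6·π_4 + 1/6·π_5
  π_4 = 1/6·π_0 + 1/12·π_1 + 1/4·π_2 + 1/3·π_3 + 1/3·π_4 + 1/6·π_5
  normalize: π_0 + π_1 + π_2 + π_3 + π_4 + π_5 = 1
Solving the linear system gives exactly π = [17549/105278, 7266/52639, 8461/52639, 15127/105278, 12160/52639, 8414/52639].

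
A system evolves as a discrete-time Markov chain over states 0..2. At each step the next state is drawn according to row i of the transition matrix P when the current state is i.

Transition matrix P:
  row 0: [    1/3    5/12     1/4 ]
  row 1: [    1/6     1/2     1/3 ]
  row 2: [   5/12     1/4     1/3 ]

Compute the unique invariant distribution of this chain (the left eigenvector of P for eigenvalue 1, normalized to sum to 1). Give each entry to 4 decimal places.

Balance equations π_j = Σ_i π_i·P[i][j]:
  π_0 = 1/3·π_0 + 1/6·π_1 + 5/12·π_2
  π_1 = 5/12·π_0 + 1/2·π_1 + 1/4·π_2
  normalize: π_0 + π_1 + π_2 = 1
Solving the linear system gives exactly π = [12/41, 49/123, 38/123].

π = [0.2927, 0.3984, 0.3089]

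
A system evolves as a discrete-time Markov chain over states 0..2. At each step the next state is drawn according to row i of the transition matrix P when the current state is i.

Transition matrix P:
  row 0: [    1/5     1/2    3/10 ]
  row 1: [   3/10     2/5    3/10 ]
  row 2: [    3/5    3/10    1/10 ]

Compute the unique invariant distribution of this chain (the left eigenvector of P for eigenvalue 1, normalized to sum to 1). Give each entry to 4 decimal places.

π = [0.3409, 0.4091, 0.2500]

Balance equations π_j = Σ_i π_i·P[i][j]:
  π_0 = 1/5·π_0 + 3/10·π_1 + 3/5·π_2
  π_1 = 1/2·π_0 + 2/5·π_1 + 3/10·π_2
  normalize: π_0 + π_1 + π_2 = 1
Solving the linear system gives exactly π = [15/44, 9/22, 1/4].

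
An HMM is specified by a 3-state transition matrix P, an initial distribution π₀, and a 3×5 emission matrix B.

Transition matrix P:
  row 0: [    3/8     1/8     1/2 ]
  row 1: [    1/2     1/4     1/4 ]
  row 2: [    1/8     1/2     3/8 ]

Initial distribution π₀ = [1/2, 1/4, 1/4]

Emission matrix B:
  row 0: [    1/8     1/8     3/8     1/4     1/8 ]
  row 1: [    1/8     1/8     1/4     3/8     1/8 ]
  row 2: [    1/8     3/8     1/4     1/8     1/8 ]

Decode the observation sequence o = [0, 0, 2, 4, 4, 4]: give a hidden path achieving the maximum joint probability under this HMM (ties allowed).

t=0: δ = [6.250e-02, 3.125e-02, 3.125e-02]  (obs o_0=0)
t=1: δ = [2.930e-03, 1.953e-03, 3.906e-03]  ψ = [0, 2, 0]  (obs o_1=0)
t=2: δ = [4.120e-04, 4.883e-04, 3.662e-04]  ψ = [0, 2, 0]  (obs o_2=2)
t=3: δ = [3.052e-05, 2.289e-05, 2.575e-05]  ψ = [1, 2, 0]  (obs o_3=4)
t=4: δ = [1.431e-06, 1.609e-06, 1.907e-06]  ψ = [0, 2, 0]  (obs o_4=4)
t=5: δ = [1.006e-07, 1.192e-07, 8.941e-08]  ψ = [1, 2, 0]  (obs o_5=4)
backtrack: best end state = 1; path = [0, 2, 1, 0, 2, 1]

path = [0, 2, 1, 0, 2, 1]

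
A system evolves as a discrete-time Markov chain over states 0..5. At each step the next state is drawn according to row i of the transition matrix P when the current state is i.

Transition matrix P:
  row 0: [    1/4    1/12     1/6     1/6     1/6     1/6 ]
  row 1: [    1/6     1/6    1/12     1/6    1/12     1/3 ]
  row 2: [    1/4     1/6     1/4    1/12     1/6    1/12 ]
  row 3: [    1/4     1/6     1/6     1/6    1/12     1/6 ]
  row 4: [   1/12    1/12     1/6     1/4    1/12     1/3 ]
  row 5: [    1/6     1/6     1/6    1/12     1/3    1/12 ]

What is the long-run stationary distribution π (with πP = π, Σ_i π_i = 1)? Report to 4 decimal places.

π = [0.1963, 0.1369, 0.1694, 0.1504, 0.1604, 0.1866]

Balance equations π_j = Σ_i π_i·P[i][j]:
  π_0 = 1/4·π_0 + 1/6·π_1 + 1/4·π_2 + 1/4·π_3 + 1/12·π_4 + 1/6·π_5
  π_1 = 1/12·π_0 + 1/6·π_1 + 1/6·π_2 + 1/6·π_3 + 1/12·π_4 + 1/6·π_5
  π_2 = 1/6·π_0 + 1/12·π_1 + 1/4·π_2 + 1/6·π_3 + 1/6·π_4 + 1/6·π_5
  π_3 = 1/6·π_0 + 1/6·π_1 + 1/12·π_2 + 1/6·π_3 + 1/4·π_4 + 1/12·π_5
  π_4 = 1/6·π_0 + 1/12·π_1 + 1/6·π_2 + 1/12·π_3 + 1/12·π_4 + 1/3·π_5
  normalize: π_0 + π_1 + π_2 + π_3 + π_4 + π_5 = 1
Solving the linear system gives exactly π = [23533/119883, 32833/239766, 40609/239766, 36055/239766, 19235/119883, 14911/79922].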